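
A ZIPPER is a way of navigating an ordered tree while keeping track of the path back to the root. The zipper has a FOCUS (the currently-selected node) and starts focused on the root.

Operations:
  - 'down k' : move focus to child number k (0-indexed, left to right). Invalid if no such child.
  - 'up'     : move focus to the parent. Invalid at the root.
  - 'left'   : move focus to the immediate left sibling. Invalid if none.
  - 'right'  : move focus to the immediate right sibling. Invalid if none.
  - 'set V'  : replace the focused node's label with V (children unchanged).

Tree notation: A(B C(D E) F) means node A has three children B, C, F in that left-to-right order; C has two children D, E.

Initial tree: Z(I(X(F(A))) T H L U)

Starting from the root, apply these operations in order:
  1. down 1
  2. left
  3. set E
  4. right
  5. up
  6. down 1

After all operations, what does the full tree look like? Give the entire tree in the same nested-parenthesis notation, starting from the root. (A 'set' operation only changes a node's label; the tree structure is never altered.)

Step 1 (down 1): focus=T path=1 depth=1 children=[] left=['I'] right=['H', 'L', 'U'] parent=Z
Step 2 (left): focus=I path=0 depth=1 children=['X'] left=[] right=['T', 'H', 'L', 'U'] parent=Z
Step 3 (set E): focus=E path=0 depth=1 children=['X'] left=[] right=['T', 'H', 'L', 'U'] parent=Z
Step 4 (right): focus=T path=1 depth=1 children=[] left=['E'] right=['H', 'L', 'U'] parent=Z
Step 5 (up): focus=Z path=root depth=0 children=['E', 'T', 'H', 'L', 'U'] (at root)
Step 6 (down 1): focus=T path=1 depth=1 children=[] left=['E'] right=['H', 'L', 'U'] parent=Z

Answer: Z(E(X(F(A))) T H L U)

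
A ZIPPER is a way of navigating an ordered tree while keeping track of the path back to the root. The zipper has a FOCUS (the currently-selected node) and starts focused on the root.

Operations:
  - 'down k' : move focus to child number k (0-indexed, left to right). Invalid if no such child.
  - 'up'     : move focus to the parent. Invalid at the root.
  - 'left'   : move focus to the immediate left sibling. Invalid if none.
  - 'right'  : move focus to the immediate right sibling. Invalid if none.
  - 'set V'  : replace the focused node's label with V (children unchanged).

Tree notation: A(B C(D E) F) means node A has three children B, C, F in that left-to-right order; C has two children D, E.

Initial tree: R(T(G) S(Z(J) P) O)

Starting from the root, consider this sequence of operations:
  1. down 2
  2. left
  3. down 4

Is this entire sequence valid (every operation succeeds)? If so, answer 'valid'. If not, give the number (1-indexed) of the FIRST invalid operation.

Step 1 (down 2): focus=O path=2 depth=1 children=[] left=['T', 'S'] right=[] parent=R
Step 2 (left): focus=S path=1 depth=1 children=['Z', 'P'] left=['T'] right=['O'] parent=R
Step 3 (down 4): INVALID

Answer: 3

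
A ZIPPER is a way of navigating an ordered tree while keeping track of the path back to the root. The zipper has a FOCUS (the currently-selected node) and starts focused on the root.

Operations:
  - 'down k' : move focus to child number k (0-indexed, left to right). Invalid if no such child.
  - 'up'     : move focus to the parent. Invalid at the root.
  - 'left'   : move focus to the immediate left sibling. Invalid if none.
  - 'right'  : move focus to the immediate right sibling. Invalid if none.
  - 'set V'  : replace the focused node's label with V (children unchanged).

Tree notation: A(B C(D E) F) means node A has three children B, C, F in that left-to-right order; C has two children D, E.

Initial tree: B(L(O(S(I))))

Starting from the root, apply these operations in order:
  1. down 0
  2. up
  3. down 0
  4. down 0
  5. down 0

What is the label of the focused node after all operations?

Answer: S

Derivation:
Step 1 (down 0): focus=L path=0 depth=1 children=['O'] left=[] right=[] parent=B
Step 2 (up): focus=B path=root depth=0 children=['L'] (at root)
Step 3 (down 0): focus=L path=0 depth=1 children=['O'] left=[] right=[] parent=B
Step 4 (down 0): focus=O path=0/0 depth=2 children=['S'] left=[] right=[] parent=L
Step 5 (down 0): focus=S path=0/0/0 depth=3 children=['I'] left=[] right=[] parent=O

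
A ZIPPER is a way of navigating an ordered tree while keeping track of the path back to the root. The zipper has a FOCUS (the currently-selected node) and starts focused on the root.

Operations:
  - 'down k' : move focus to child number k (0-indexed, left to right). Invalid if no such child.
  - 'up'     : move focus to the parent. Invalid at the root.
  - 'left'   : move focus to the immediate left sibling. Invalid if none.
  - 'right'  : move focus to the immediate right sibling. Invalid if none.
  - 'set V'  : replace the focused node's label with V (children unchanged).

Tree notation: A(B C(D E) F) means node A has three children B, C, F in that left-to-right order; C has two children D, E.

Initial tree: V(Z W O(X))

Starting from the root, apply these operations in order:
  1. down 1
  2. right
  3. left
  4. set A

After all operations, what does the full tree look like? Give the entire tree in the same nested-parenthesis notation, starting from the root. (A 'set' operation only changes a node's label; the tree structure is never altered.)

Step 1 (down 1): focus=W path=1 depth=1 children=[] left=['Z'] right=['O'] parent=V
Step 2 (right): focus=O path=2 depth=1 children=['X'] left=['Z', 'W'] right=[] parent=V
Step 3 (left): focus=W path=1 depth=1 children=[] left=['Z'] right=['O'] parent=V
Step 4 (set A): focus=A path=1 depth=1 children=[] left=['Z'] right=['O'] parent=V

Answer: V(Z A O(X))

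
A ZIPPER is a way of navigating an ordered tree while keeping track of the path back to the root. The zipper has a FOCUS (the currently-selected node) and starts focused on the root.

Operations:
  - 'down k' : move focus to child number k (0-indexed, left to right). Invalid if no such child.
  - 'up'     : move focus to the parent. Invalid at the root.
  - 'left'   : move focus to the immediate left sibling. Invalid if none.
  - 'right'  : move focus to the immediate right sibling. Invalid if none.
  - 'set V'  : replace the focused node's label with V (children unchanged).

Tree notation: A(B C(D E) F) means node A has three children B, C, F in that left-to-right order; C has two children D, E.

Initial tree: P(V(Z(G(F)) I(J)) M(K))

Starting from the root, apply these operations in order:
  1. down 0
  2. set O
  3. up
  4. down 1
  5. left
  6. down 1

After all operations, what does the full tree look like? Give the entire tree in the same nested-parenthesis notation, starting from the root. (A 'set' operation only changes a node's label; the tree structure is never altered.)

Answer: P(O(Z(G(F)) I(J)) M(K))

Derivation:
Step 1 (down 0): focus=V path=0 depth=1 children=['Z', 'I'] left=[] right=['M'] parent=P
Step 2 (set O): focus=O path=0 depth=1 children=['Z', 'I'] left=[] right=['M'] parent=P
Step 3 (up): focus=P path=root depth=0 children=['O', 'M'] (at root)
Step 4 (down 1): focus=M path=1 depth=1 children=['K'] left=['O'] right=[] parent=P
Step 5 (left): focus=O path=0 depth=1 children=['Z', 'I'] left=[] right=['M'] parent=P
Step 6 (down 1): focus=I path=0/1 depth=2 children=['J'] left=['Z'] right=[] parent=O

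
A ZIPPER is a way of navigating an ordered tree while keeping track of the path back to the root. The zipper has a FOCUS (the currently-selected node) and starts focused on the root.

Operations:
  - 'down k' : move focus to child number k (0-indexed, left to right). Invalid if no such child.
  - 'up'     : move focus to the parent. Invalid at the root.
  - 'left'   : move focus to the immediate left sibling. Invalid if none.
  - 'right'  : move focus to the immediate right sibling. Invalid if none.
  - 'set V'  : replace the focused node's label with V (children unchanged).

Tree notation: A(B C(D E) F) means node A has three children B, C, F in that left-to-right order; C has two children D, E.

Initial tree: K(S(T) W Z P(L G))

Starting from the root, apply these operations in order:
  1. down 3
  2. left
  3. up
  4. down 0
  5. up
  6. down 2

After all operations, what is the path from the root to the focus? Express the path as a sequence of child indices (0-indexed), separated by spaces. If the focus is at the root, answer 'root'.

Step 1 (down 3): focus=P path=3 depth=1 children=['L', 'G'] left=['S', 'W', 'Z'] right=[] parent=K
Step 2 (left): focus=Z path=2 depth=1 children=[] left=['S', 'W'] right=['P'] parent=K
Step 3 (up): focus=K path=root depth=0 children=['S', 'W', 'Z', 'P'] (at root)
Step 4 (down 0): focus=S path=0 depth=1 children=['T'] left=[] right=['W', 'Z', 'P'] parent=K
Step 5 (up): focus=K path=root depth=0 children=['S', 'W', 'Z', 'P'] (at root)
Step 6 (down 2): focus=Z path=2 depth=1 children=[] left=['S', 'W'] right=['P'] parent=K

Answer: 2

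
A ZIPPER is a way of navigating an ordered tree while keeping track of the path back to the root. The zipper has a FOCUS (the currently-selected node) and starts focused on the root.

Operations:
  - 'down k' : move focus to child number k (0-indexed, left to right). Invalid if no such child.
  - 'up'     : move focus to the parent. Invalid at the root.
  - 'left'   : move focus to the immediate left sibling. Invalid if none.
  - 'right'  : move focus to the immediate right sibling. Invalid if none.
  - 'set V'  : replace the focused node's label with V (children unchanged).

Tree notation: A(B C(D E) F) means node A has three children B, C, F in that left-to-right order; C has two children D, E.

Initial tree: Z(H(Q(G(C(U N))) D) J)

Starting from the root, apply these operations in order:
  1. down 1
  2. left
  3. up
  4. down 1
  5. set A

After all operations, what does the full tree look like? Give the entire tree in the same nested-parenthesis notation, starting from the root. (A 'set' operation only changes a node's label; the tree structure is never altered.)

Step 1 (down 1): focus=J path=1 depth=1 children=[] left=['H'] right=[] parent=Z
Step 2 (left): focus=H path=0 depth=1 children=['Q', 'D'] left=[] right=['J'] parent=Z
Step 3 (up): focus=Z path=root depth=0 children=['H', 'J'] (at root)
Step 4 (down 1): focus=J path=1 depth=1 children=[] left=['H'] right=[] parent=Z
Step 5 (set A): focus=A path=1 depth=1 children=[] left=['H'] right=[] parent=Z

Answer: Z(H(Q(G(C(U N))) D) A)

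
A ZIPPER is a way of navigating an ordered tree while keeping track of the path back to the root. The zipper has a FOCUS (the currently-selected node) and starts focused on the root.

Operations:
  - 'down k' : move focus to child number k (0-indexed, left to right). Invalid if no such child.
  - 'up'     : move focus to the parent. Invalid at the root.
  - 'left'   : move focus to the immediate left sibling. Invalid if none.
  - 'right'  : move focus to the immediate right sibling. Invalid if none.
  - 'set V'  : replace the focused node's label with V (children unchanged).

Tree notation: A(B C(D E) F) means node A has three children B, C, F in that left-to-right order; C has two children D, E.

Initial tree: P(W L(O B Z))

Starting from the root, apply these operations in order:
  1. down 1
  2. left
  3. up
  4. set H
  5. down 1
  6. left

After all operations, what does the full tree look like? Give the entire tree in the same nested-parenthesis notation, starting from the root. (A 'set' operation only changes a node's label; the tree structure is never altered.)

Step 1 (down 1): focus=L path=1 depth=1 children=['O', 'B', 'Z'] left=['W'] right=[] parent=P
Step 2 (left): focus=W path=0 depth=1 children=[] left=[] right=['L'] parent=P
Step 3 (up): focus=P path=root depth=0 children=['W', 'L'] (at root)
Step 4 (set H): focus=H path=root depth=0 children=['W', 'L'] (at root)
Step 5 (down 1): focus=L path=1 depth=1 children=['O', 'B', 'Z'] left=['W'] right=[] parent=H
Step 6 (left): focus=W path=0 depth=1 children=[] left=[] right=['L'] parent=H

Answer: H(W L(O B Z))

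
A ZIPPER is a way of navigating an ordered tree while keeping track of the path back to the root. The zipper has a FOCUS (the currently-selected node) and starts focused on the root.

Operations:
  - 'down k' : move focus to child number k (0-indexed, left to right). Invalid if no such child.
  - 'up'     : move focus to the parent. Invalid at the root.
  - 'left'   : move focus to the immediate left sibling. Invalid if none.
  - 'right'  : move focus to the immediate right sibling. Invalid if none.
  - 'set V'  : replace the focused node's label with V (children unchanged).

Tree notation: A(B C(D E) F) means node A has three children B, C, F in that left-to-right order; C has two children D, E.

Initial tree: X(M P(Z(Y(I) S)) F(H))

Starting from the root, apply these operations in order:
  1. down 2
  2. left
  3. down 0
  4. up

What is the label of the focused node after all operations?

Step 1 (down 2): focus=F path=2 depth=1 children=['H'] left=['M', 'P'] right=[] parent=X
Step 2 (left): focus=P path=1 depth=1 children=['Z'] left=['M'] right=['F'] parent=X
Step 3 (down 0): focus=Z path=1/0 depth=2 children=['Y', 'S'] left=[] right=[] parent=P
Step 4 (up): focus=P path=1 depth=1 children=['Z'] left=['M'] right=['F'] parent=X

Answer: P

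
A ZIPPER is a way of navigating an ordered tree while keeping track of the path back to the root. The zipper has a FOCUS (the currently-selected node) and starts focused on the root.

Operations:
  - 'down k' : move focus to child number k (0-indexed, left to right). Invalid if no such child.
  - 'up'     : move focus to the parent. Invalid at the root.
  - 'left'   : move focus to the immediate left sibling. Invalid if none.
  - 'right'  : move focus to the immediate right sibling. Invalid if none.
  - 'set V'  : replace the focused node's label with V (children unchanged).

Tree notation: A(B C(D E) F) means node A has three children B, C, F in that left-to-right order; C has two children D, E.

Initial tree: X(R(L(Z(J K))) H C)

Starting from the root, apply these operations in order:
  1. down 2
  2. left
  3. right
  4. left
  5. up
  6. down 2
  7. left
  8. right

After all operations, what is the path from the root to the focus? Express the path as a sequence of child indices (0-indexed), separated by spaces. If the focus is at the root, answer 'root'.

Answer: 2

Derivation:
Step 1 (down 2): focus=C path=2 depth=1 children=[] left=['R', 'H'] right=[] parent=X
Step 2 (left): focus=H path=1 depth=1 children=[] left=['R'] right=['C'] parent=X
Step 3 (right): focus=C path=2 depth=1 children=[] left=['R', 'H'] right=[] parent=X
Step 4 (left): focus=H path=1 depth=1 children=[] left=['R'] right=['C'] parent=X
Step 5 (up): focus=X path=root depth=0 children=['R', 'H', 'C'] (at root)
Step 6 (down 2): focus=C path=2 depth=1 children=[] left=['R', 'H'] right=[] parent=X
Step 7 (left): focus=H path=1 depth=1 children=[] left=['R'] right=['C'] parent=X
Step 8 (right): focus=C path=2 depth=1 children=[] left=['R', 'H'] right=[] parent=X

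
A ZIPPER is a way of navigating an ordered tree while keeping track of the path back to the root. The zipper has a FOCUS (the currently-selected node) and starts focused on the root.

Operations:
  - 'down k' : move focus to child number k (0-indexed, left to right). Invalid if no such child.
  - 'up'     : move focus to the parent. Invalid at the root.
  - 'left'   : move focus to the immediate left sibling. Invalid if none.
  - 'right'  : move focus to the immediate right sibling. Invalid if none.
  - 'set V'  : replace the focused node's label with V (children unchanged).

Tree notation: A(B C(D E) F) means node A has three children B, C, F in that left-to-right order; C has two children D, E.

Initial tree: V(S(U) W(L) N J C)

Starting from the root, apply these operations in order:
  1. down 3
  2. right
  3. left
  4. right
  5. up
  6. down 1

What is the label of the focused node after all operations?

Step 1 (down 3): focus=J path=3 depth=1 children=[] left=['S', 'W', 'N'] right=['C'] parent=V
Step 2 (right): focus=C path=4 depth=1 children=[] left=['S', 'W', 'N', 'J'] right=[] parent=V
Step 3 (left): focus=J path=3 depth=1 children=[] left=['S', 'W', 'N'] right=['C'] parent=V
Step 4 (right): focus=C path=4 depth=1 children=[] left=['S', 'W', 'N', 'J'] right=[] parent=V
Step 5 (up): focus=V path=root depth=0 children=['S', 'W', 'N', 'J', 'C'] (at root)
Step 6 (down 1): focus=W path=1 depth=1 children=['L'] left=['S'] right=['N', 'J', 'C'] parent=V

Answer: W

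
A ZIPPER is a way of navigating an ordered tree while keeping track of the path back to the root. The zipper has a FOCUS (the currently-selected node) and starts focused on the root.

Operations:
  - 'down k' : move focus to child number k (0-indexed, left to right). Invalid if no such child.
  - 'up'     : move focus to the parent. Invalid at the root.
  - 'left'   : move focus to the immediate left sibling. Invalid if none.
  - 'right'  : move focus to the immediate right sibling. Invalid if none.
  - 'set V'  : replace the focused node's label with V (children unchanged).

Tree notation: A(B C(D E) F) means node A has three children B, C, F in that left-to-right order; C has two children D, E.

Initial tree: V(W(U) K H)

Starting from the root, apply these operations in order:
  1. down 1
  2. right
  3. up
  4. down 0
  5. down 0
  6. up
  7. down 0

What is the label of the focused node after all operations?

Answer: U

Derivation:
Step 1 (down 1): focus=K path=1 depth=1 children=[] left=['W'] right=['H'] parent=V
Step 2 (right): focus=H path=2 depth=1 children=[] left=['W', 'K'] right=[] parent=V
Step 3 (up): focus=V path=root depth=0 children=['W', 'K', 'H'] (at root)
Step 4 (down 0): focus=W path=0 depth=1 children=['U'] left=[] right=['K', 'H'] parent=V
Step 5 (down 0): focus=U path=0/0 depth=2 children=[] left=[] right=[] parent=W
Step 6 (up): focus=W path=0 depth=1 children=['U'] left=[] right=['K', 'H'] parent=V
Step 7 (down 0): focus=U path=0/0 depth=2 children=[] left=[] right=[] parent=W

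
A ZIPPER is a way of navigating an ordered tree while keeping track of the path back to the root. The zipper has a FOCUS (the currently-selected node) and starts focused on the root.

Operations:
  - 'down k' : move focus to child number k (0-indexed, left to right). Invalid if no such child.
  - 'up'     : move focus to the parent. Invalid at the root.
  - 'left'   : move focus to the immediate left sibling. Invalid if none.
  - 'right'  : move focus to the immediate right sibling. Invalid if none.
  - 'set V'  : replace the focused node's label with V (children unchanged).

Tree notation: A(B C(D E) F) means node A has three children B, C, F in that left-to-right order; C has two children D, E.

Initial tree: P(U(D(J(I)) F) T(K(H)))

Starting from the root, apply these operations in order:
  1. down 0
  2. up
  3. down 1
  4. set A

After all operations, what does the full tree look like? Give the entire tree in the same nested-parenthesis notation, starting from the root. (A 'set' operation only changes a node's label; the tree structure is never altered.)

Step 1 (down 0): focus=U path=0 depth=1 children=['D', 'F'] left=[] right=['T'] parent=P
Step 2 (up): focus=P path=root depth=0 children=['U', 'T'] (at root)
Step 3 (down 1): focus=T path=1 depth=1 children=['K'] left=['U'] right=[] parent=P
Step 4 (set A): focus=A path=1 depth=1 children=['K'] left=['U'] right=[] parent=P

Answer: P(U(D(J(I)) F) A(K(H)))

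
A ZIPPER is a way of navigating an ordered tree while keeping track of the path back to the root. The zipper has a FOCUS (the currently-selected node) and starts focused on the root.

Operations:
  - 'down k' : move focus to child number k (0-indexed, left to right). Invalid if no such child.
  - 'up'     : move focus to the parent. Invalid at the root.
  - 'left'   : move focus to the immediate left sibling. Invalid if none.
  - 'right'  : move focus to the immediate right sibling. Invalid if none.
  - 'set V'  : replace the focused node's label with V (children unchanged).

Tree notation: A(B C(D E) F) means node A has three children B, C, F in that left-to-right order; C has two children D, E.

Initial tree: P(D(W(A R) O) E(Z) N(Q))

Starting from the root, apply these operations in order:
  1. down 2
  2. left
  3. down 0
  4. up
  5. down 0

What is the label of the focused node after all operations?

Answer: Z

Derivation:
Step 1 (down 2): focus=N path=2 depth=1 children=['Q'] left=['D', 'E'] right=[] parent=P
Step 2 (left): focus=E path=1 depth=1 children=['Z'] left=['D'] right=['N'] parent=P
Step 3 (down 0): focus=Z path=1/0 depth=2 children=[] left=[] right=[] parent=E
Step 4 (up): focus=E path=1 depth=1 children=['Z'] left=['D'] right=['N'] parent=P
Step 5 (down 0): focus=Z path=1/0 depth=2 children=[] left=[] right=[] parent=E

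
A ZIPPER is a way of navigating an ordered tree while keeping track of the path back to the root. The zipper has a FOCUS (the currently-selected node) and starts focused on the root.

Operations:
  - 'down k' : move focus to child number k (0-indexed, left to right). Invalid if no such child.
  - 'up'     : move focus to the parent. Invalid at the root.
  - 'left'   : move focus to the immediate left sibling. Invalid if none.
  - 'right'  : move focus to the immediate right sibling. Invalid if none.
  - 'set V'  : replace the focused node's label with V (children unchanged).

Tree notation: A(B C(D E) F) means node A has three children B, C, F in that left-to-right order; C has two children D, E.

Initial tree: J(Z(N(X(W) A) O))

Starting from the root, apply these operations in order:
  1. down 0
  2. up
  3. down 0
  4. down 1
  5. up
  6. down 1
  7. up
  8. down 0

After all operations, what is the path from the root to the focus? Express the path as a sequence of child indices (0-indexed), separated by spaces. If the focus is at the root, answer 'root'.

Answer: 0 0

Derivation:
Step 1 (down 0): focus=Z path=0 depth=1 children=['N', 'O'] left=[] right=[] parent=J
Step 2 (up): focus=J path=root depth=0 children=['Z'] (at root)
Step 3 (down 0): focus=Z path=0 depth=1 children=['N', 'O'] left=[] right=[] parent=J
Step 4 (down 1): focus=O path=0/1 depth=2 children=[] left=['N'] right=[] parent=Z
Step 5 (up): focus=Z path=0 depth=1 children=['N', 'O'] left=[] right=[] parent=J
Step 6 (down 1): focus=O path=0/1 depth=2 children=[] left=['N'] right=[] parent=Z
Step 7 (up): focus=Z path=0 depth=1 children=['N', 'O'] left=[] right=[] parent=J
Step 8 (down 0): focus=N path=0/0 depth=2 children=['X', 'A'] left=[] right=['O'] parent=Z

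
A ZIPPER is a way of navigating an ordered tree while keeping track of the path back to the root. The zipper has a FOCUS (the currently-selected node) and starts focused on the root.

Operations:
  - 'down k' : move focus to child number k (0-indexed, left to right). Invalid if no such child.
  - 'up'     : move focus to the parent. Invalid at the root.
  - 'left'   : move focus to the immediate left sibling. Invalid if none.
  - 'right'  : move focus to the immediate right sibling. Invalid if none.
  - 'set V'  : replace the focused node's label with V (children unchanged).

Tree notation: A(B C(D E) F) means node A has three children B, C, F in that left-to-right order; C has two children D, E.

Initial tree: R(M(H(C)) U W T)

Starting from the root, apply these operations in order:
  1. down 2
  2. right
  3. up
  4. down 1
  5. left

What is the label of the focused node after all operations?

Answer: M

Derivation:
Step 1 (down 2): focus=W path=2 depth=1 children=[] left=['M', 'U'] right=['T'] parent=R
Step 2 (right): focus=T path=3 depth=1 children=[] left=['M', 'U', 'W'] right=[] parent=R
Step 3 (up): focus=R path=root depth=0 children=['M', 'U', 'W', 'T'] (at root)
Step 4 (down 1): focus=U path=1 depth=1 children=[] left=['M'] right=['W', 'T'] parent=R
Step 5 (left): focus=M path=0 depth=1 children=['H'] left=[] right=['U', 'W', 'T'] parent=R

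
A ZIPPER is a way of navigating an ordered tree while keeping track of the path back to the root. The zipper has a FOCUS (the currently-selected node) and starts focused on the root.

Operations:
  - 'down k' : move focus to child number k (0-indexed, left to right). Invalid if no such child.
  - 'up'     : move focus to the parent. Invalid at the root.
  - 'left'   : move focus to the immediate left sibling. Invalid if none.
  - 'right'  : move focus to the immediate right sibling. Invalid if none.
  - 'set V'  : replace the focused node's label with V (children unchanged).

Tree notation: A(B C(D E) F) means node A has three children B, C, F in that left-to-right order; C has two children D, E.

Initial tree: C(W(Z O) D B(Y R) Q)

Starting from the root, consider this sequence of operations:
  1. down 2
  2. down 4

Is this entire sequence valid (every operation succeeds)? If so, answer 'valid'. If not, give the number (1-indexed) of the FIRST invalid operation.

Answer: 2

Derivation:
Step 1 (down 2): focus=B path=2 depth=1 children=['Y', 'R'] left=['W', 'D'] right=['Q'] parent=C
Step 2 (down 4): INVALID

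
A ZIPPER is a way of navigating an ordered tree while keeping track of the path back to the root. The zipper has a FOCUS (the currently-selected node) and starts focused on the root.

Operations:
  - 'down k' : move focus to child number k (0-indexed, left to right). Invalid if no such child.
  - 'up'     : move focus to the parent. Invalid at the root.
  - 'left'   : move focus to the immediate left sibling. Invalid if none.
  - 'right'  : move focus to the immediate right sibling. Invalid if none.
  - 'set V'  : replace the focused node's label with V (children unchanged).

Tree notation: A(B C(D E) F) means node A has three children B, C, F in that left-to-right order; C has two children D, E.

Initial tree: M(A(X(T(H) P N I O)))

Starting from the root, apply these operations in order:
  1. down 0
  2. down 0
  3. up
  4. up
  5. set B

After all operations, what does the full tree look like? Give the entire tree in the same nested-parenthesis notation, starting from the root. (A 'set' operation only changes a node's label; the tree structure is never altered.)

Answer: B(A(X(T(H) P N I O)))

Derivation:
Step 1 (down 0): focus=A path=0 depth=1 children=['X'] left=[] right=[] parent=M
Step 2 (down 0): focus=X path=0/0 depth=2 children=['T', 'P', 'N', 'I', 'O'] left=[] right=[] parent=A
Step 3 (up): focus=A path=0 depth=1 children=['X'] left=[] right=[] parent=M
Step 4 (up): focus=M path=root depth=0 children=['A'] (at root)
Step 5 (set B): focus=B path=root depth=0 children=['A'] (at root)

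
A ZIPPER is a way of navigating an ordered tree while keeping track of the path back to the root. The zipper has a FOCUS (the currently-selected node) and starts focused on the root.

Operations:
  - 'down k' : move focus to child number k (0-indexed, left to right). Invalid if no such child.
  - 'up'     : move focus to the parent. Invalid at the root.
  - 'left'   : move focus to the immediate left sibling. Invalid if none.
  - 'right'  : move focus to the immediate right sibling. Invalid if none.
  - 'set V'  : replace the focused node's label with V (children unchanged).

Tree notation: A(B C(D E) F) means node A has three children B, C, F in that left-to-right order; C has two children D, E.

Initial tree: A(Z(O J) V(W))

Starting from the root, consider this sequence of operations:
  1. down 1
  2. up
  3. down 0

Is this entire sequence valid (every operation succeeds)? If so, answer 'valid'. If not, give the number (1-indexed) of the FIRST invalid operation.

Answer: valid

Derivation:
Step 1 (down 1): focus=V path=1 depth=1 children=['W'] left=['Z'] right=[] parent=A
Step 2 (up): focus=A path=root depth=0 children=['Z', 'V'] (at root)
Step 3 (down 0): focus=Z path=0 depth=1 children=['O', 'J'] left=[] right=['V'] parent=A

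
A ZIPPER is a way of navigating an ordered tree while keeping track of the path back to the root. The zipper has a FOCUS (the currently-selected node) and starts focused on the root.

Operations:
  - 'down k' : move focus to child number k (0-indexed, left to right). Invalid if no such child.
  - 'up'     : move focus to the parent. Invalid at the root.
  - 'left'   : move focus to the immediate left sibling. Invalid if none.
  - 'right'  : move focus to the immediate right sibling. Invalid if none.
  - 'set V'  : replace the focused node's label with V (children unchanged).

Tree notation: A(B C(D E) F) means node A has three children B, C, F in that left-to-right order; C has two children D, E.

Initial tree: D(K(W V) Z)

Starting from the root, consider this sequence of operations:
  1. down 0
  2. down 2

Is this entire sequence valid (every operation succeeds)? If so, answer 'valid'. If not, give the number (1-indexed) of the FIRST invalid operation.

Answer: 2

Derivation:
Step 1 (down 0): focus=K path=0 depth=1 children=['W', 'V'] left=[] right=['Z'] parent=D
Step 2 (down 2): INVALID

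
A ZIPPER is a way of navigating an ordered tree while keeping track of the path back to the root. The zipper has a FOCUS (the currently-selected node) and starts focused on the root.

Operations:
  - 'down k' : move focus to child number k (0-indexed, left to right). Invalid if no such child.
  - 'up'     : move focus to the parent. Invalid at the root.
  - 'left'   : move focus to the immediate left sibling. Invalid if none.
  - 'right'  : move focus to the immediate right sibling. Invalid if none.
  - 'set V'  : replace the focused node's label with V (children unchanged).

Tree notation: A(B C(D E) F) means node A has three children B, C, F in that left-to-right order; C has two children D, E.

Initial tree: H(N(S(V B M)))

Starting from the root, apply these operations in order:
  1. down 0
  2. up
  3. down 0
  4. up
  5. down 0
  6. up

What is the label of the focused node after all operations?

Step 1 (down 0): focus=N path=0 depth=1 children=['S'] left=[] right=[] parent=H
Step 2 (up): focus=H path=root depth=0 children=['N'] (at root)
Step 3 (down 0): focus=N path=0 depth=1 children=['S'] left=[] right=[] parent=H
Step 4 (up): focus=H path=root depth=0 children=['N'] (at root)
Step 5 (down 0): focus=N path=0 depth=1 children=['S'] left=[] right=[] parent=H
Step 6 (up): focus=H path=root depth=0 children=['N'] (at root)

Answer: H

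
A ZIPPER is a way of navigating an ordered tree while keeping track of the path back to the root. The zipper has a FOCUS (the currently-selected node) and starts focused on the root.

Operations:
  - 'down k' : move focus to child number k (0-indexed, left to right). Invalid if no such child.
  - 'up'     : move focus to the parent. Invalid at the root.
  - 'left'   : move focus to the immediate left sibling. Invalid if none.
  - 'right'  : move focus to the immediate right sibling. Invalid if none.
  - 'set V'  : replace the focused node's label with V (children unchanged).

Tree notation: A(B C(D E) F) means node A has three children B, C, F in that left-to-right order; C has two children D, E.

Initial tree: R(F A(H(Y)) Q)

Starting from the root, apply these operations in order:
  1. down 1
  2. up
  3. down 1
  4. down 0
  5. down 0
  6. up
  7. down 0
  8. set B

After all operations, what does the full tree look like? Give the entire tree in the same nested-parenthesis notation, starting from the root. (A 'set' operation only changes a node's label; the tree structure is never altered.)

Step 1 (down 1): focus=A path=1 depth=1 children=['H'] left=['F'] right=['Q'] parent=R
Step 2 (up): focus=R path=root depth=0 children=['F', 'A', 'Q'] (at root)
Step 3 (down 1): focus=A path=1 depth=1 children=['H'] left=['F'] right=['Q'] parent=R
Step 4 (down 0): focus=H path=1/0 depth=2 children=['Y'] left=[] right=[] parent=A
Step 5 (down 0): focus=Y path=1/0/0 depth=3 children=[] left=[] right=[] parent=H
Step 6 (up): focus=H path=1/0 depth=2 children=['Y'] left=[] right=[] parent=A
Step 7 (down 0): focus=Y path=1/0/0 depth=3 children=[] left=[] right=[] parent=H
Step 8 (set B): focus=B path=1/0/0 depth=3 children=[] left=[] right=[] parent=H

Answer: R(F A(H(B)) Q)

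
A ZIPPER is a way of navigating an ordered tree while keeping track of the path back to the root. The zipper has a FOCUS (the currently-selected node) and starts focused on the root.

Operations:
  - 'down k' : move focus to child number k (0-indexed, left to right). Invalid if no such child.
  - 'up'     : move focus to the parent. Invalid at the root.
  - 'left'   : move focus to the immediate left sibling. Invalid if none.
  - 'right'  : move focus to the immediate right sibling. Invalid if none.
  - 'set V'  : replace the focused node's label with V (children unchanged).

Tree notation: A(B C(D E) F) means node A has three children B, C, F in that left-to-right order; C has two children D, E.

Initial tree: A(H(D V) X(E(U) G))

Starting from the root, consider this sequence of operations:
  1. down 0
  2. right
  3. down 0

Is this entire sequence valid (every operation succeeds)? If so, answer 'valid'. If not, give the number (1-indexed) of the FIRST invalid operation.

Answer: valid

Derivation:
Step 1 (down 0): focus=H path=0 depth=1 children=['D', 'V'] left=[] right=['X'] parent=A
Step 2 (right): focus=X path=1 depth=1 children=['E', 'G'] left=['H'] right=[] parent=A
Step 3 (down 0): focus=E path=1/0 depth=2 children=['U'] left=[] right=['G'] parent=X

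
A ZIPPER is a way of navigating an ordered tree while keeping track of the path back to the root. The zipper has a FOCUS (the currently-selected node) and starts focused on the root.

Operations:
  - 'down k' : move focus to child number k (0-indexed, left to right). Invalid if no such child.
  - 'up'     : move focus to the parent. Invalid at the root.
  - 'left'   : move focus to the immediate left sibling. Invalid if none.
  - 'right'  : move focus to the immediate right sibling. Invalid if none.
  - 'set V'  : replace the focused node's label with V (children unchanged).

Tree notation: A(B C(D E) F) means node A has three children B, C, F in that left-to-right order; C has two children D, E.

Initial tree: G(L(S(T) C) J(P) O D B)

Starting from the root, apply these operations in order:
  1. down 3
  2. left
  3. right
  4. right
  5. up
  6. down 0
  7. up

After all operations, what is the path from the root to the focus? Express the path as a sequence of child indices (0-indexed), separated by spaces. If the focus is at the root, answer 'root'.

Answer: root

Derivation:
Step 1 (down 3): focus=D path=3 depth=1 children=[] left=['L', 'J', 'O'] right=['B'] parent=G
Step 2 (left): focus=O path=2 depth=1 children=[] left=['L', 'J'] right=['D', 'B'] parent=G
Step 3 (right): focus=D path=3 depth=1 children=[] left=['L', 'J', 'O'] right=['B'] parent=G
Step 4 (right): focus=B path=4 depth=1 children=[] left=['L', 'J', 'O', 'D'] right=[] parent=G
Step 5 (up): focus=G path=root depth=0 children=['L', 'J', 'O', 'D', 'B'] (at root)
Step 6 (down 0): focus=L path=0 depth=1 children=['S', 'C'] left=[] right=['J', 'O', 'D', 'B'] parent=G
Step 7 (up): focus=G path=root depth=0 children=['L', 'J', 'O', 'D', 'B'] (at root)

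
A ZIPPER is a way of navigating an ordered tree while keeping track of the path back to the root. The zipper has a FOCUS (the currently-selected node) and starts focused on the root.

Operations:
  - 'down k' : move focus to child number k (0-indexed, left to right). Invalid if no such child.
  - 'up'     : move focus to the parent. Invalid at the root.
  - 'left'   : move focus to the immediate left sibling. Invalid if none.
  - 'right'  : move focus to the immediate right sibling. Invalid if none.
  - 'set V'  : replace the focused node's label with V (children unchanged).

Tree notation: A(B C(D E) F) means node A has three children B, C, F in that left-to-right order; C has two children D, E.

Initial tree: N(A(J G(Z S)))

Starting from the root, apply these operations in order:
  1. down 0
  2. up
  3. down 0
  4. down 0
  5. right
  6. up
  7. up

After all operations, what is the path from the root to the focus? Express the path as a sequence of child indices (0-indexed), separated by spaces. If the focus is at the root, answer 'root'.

Answer: root

Derivation:
Step 1 (down 0): focus=A path=0 depth=1 children=['J', 'G'] left=[] right=[] parent=N
Step 2 (up): focus=N path=root depth=0 children=['A'] (at root)
Step 3 (down 0): focus=A path=0 depth=1 children=['J', 'G'] left=[] right=[] parent=N
Step 4 (down 0): focus=J path=0/0 depth=2 children=[] left=[] right=['G'] parent=A
Step 5 (right): focus=G path=0/1 depth=2 children=['Z', 'S'] left=['J'] right=[] parent=A
Step 6 (up): focus=A path=0 depth=1 children=['J', 'G'] left=[] right=[] parent=N
Step 7 (up): focus=N path=root depth=0 children=['A'] (at root)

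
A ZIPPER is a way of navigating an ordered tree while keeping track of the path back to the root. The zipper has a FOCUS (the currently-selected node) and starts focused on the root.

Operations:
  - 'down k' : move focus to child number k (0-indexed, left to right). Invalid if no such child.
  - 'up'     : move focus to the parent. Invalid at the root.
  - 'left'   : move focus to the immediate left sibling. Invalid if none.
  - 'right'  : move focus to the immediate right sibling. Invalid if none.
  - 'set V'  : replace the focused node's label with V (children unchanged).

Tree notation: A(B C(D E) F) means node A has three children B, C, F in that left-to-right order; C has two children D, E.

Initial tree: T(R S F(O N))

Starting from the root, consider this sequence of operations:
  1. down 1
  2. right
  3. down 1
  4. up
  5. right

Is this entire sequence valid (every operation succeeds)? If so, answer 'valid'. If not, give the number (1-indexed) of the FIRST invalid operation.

Answer: 5

Derivation:
Step 1 (down 1): focus=S path=1 depth=1 children=[] left=['R'] right=['F'] parent=T
Step 2 (right): focus=F path=2 depth=1 children=['O', 'N'] left=['R', 'S'] right=[] parent=T
Step 3 (down 1): focus=N path=2/1 depth=2 children=[] left=['O'] right=[] parent=F
Step 4 (up): focus=F path=2 depth=1 children=['O', 'N'] left=['R', 'S'] right=[] parent=T
Step 5 (right): INVALID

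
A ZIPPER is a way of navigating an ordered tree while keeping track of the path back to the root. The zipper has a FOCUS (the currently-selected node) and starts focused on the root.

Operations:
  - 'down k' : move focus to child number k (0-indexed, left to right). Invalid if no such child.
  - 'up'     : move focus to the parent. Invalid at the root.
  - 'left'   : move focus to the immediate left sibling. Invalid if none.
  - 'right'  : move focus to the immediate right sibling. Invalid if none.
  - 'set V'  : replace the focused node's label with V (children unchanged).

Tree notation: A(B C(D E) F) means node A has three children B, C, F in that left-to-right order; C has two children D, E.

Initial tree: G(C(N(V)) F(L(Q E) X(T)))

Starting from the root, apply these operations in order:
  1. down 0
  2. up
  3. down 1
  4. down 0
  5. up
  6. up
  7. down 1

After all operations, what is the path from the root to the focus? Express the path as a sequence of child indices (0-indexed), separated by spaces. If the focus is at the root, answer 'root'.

Step 1 (down 0): focus=C path=0 depth=1 children=['N'] left=[] right=['F'] parent=G
Step 2 (up): focus=G path=root depth=0 children=['C', 'F'] (at root)
Step 3 (down 1): focus=F path=1 depth=1 children=['L', 'X'] left=['C'] right=[] parent=G
Step 4 (down 0): focus=L path=1/0 depth=2 children=['Q', 'E'] left=[] right=['X'] parent=F
Step 5 (up): focus=F path=1 depth=1 children=['L', 'X'] left=['C'] right=[] parent=G
Step 6 (up): focus=G path=root depth=0 children=['C', 'F'] (at root)
Step 7 (down 1): focus=F path=1 depth=1 children=['L', 'X'] left=['C'] right=[] parent=G

Answer: 1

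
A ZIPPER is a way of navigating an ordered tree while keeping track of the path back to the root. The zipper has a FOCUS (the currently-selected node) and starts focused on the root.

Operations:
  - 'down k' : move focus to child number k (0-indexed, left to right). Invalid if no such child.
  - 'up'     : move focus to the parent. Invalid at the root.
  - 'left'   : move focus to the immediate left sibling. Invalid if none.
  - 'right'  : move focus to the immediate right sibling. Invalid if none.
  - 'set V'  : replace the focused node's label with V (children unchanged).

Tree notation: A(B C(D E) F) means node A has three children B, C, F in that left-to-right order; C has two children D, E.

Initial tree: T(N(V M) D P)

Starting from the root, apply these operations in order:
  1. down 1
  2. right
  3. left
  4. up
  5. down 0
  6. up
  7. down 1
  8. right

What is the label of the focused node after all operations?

Step 1 (down 1): focus=D path=1 depth=1 children=[] left=['N'] right=['P'] parent=T
Step 2 (right): focus=P path=2 depth=1 children=[] left=['N', 'D'] right=[] parent=T
Step 3 (left): focus=D path=1 depth=1 children=[] left=['N'] right=['P'] parent=T
Step 4 (up): focus=T path=root depth=0 children=['N', 'D', 'P'] (at root)
Step 5 (down 0): focus=N path=0 depth=1 children=['V', 'M'] left=[] right=['D', 'P'] parent=T
Step 6 (up): focus=T path=root depth=0 children=['N', 'D', 'P'] (at root)
Step 7 (down 1): focus=D path=1 depth=1 children=[] left=['N'] right=['P'] parent=T
Step 8 (right): focus=P path=2 depth=1 children=[] left=['N', 'D'] right=[] parent=T

Answer: P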